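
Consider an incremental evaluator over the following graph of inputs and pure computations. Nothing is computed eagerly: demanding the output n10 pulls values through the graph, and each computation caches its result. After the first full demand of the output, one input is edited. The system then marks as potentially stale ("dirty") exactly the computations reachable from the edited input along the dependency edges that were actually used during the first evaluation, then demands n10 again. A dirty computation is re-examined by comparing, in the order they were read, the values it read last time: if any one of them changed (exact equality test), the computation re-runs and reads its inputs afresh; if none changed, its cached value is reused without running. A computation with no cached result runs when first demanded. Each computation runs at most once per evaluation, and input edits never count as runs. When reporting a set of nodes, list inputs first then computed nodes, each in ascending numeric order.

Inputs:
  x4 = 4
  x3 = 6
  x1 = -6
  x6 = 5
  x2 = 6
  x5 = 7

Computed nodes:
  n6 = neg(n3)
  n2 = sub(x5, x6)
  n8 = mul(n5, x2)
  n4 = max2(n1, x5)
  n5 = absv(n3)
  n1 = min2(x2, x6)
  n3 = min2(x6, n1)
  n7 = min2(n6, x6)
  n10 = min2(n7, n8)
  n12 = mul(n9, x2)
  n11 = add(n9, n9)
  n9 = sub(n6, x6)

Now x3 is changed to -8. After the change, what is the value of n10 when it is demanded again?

Initial pass — values computed on the first demand:
  n1 = min2(6, 5) = 5
  n3 = min2(5, 5) = 5
  n5 = absv(5) = 5
  n6 = neg(5) = -5
  n7 = min2(-5, 5) = -5
  n8 = mul(5, 6) = 30
  n10 = min2(-5, 30) = -5

Second demand — change propagation:
  no demanded computation ever read x3, so the edit dirties nothing and nothing runs.

The important point: nothing the output needs ever reads x3, so the edit is invisible to it.

n10 now evaluates to -5.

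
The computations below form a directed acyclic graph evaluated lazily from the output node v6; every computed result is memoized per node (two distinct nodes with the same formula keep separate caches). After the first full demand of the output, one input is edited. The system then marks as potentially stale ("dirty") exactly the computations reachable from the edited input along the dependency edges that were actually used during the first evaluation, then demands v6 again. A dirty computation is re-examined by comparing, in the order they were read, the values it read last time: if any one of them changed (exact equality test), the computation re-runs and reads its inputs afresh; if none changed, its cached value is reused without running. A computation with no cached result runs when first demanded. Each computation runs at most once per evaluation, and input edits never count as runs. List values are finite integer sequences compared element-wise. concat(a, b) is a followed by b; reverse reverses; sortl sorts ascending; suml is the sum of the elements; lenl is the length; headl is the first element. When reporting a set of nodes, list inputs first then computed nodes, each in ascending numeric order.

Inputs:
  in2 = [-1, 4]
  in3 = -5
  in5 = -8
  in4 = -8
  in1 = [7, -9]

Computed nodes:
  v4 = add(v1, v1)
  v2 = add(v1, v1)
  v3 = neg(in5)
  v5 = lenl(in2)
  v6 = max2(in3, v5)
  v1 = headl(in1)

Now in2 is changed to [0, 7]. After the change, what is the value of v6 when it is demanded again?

First demand of the output computes:
  v5 = lenl([-1, 4]) = 2
  v6 = max2(-5, 2) = 2

After the edit, cleaning proceeds:
  v5: a read changed (in2 [-1, 4]->[0, 7]) — executes, giving 2 — identical to its old value.
  v6: dirty, but its reads are unchanged (in3 unchanged, v5 unchanged); cached 2 stands.

Note the absorption at v5: it re-runs yet its value is the same, leaving the output's value untouched.

Demanding v6 again yields 2.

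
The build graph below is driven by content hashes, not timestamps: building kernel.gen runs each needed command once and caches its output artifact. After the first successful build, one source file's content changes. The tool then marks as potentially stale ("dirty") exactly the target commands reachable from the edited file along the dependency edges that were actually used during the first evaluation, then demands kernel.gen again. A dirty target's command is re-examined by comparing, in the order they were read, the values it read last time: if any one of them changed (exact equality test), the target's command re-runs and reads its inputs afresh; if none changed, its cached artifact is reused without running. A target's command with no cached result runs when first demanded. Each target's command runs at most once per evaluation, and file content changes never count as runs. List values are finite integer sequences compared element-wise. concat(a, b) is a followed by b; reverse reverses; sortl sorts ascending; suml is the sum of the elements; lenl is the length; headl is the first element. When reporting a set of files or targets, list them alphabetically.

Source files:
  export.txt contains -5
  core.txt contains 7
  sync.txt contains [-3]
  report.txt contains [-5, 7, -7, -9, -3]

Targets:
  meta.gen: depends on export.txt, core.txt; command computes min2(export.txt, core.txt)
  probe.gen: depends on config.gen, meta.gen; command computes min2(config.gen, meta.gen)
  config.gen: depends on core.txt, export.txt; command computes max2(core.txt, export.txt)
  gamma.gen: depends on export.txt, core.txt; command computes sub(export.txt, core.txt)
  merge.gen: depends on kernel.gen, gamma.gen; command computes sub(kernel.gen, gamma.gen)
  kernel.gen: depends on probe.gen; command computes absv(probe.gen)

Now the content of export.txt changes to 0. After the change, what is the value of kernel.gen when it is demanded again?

kernel.gen now evaluates to 0.

Initial pass — values computed on the first demand:
  config.gen = max2(7, -5) = 7
  meta.gen = min2(-5, 7) = -5
  probe.gen = min2(7, -5) = -5
  kernel.gen = absv(-5) = 5

Second demand — change propagation:
  config.gen: re-runs because export.txt -5->0; new result 7 (unchanged).
  meta.gen: re-runs because export.txt -5->0; new result 0.
  probe.gen: re-runs because meta.gen -5->0; new result 0.
  kernel.gen: re-runs because probe.gen -5->0; new result 0.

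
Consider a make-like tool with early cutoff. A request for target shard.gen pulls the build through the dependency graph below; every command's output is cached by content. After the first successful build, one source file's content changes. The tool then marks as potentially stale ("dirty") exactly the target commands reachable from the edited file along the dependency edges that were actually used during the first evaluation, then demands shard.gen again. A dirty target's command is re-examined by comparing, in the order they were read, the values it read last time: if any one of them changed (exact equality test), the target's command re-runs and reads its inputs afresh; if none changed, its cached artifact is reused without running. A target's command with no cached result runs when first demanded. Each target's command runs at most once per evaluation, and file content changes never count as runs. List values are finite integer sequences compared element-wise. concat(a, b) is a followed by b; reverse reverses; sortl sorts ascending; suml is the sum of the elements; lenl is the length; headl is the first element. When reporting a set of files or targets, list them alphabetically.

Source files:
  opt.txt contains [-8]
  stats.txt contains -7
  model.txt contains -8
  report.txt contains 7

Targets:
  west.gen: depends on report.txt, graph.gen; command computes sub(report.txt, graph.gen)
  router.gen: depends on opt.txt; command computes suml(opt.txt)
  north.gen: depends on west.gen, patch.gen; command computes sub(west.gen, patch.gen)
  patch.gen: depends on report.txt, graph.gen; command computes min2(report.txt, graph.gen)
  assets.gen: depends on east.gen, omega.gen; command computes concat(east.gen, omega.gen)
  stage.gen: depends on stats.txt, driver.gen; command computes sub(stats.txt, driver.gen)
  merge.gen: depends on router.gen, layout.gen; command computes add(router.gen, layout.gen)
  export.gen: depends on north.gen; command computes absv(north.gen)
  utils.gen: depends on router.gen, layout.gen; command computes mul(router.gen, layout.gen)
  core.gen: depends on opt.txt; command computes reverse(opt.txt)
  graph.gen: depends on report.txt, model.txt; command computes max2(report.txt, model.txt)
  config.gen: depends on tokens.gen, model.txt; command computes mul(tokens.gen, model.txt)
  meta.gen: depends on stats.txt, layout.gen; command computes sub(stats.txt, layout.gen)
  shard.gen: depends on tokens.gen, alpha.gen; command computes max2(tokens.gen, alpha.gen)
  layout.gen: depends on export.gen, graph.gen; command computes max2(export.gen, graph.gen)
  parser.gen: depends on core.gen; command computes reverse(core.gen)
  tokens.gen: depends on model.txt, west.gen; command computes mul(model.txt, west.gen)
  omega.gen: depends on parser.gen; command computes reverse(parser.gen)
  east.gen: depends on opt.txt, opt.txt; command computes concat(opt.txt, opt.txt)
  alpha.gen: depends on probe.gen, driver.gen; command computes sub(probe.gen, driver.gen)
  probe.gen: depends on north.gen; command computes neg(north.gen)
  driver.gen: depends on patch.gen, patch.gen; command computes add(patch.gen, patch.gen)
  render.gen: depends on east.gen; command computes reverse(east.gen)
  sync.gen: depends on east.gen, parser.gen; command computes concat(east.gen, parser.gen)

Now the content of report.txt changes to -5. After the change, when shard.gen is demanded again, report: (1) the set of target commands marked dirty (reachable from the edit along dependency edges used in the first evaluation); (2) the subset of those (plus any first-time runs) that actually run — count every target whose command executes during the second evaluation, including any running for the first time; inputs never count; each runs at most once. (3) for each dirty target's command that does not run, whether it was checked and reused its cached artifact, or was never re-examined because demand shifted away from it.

First demand of the output computes:
  graph.gen = max2(7, -8) = 7
  patch.gen = min2(7, 7) = 7
  driver.gen = add(7, 7) = 14
  west.gen = sub(7, 7) = 0
  north.gen = sub(0, 7) = -7
  probe.gen = neg(-7) = 7
  alpha.gen = sub(7, 14) = -7
  tokens.gen = mul(-8, 0) = 0
  shard.gen = max2(0, -7) = 0

After the edit, cleaning proceeds:
  graph.gen: a read changed (report.txt 7->-5) — executes, giving -5.
  patch.gen: a read changed (report.txt 7->-5; graph.gen 7->-5) — executes, giving -5.
  driver.gen: a read changed (patch.gen 7->-5; patch.gen 7->-5) — executes, giving -10.
  west.gen: a read changed (report.txt 7->-5; graph.gen 7->-5) — executes, giving 0 — identical to its old value.
  north.gen: a read changed (patch.gen 7->-5) — executes, giving 5.
  probe.gen: a read changed (north.gen -7->5) — executes, giving -5.
  alpha.gen: a read changed (probe.gen 7->-5; driver.gen 14->-10) — executes, giving 5.
  tokens.gen: dirty, but its reads are unchanged (model.txt unchanged, west.gen unchanged); cached 0 stands.
  shard.gen: a read changed (alpha.gen -7->5) — executes, giving 5.

Note where the cutoff bites: tokens.gen is checked, finds nothing changed, and keeps its cache.

The edit dirties: alpha.gen, driver.gen, graph.gen, north.gen, patch.gen, probe.gen, shard.gen, tokens.gen, west.gen.
8 target commands run: alpha.gen, driver.gen, graph.gen, north.gen, patch.gen, probe.gen, shard.gen, west.gen.
Cache hits after checking: tokens.gen.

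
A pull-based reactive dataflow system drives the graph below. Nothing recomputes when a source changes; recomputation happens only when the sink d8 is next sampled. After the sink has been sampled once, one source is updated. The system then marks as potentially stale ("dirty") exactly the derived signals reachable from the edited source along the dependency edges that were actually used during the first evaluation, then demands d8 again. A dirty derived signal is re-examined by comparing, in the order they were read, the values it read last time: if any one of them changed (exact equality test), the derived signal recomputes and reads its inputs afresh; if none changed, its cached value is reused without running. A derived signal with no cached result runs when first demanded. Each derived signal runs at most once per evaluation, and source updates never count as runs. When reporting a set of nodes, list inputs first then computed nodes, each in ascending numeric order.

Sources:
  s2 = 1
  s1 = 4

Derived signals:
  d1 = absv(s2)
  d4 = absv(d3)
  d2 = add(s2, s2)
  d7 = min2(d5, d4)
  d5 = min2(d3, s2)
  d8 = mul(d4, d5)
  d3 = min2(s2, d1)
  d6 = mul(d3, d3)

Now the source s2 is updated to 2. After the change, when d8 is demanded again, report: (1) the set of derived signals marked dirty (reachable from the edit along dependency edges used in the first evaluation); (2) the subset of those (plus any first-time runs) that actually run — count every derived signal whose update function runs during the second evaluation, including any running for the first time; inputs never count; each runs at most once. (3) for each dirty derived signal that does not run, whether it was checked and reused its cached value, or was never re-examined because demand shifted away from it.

Marked dirty: d1, d3, d4, d5, d8.
Derived signals that run: d1, d3, d4, d5, d8 — 5 in total.
Every dirty derived signal ran.

First evaluation (everything demanded from the output):
  d1 = absv(1) = 1
  d3 = min2(1, 1) = 1
  d4 = absv(1) = 1
  d5 = min2(1, 1) = 1
  d8 = mul(1, 1) = 1

Propagation after the edit:
  d1: runs — s2 1->2; result 2.
  d3: runs — s2 1->2; d1 1->2; result 2.
  d4: runs — d3 1->2; result 2.
  d5: runs — d3 1->2; s2 1->2; result 2.
  d8: runs — d4 1->2; d5 1->2; result 4.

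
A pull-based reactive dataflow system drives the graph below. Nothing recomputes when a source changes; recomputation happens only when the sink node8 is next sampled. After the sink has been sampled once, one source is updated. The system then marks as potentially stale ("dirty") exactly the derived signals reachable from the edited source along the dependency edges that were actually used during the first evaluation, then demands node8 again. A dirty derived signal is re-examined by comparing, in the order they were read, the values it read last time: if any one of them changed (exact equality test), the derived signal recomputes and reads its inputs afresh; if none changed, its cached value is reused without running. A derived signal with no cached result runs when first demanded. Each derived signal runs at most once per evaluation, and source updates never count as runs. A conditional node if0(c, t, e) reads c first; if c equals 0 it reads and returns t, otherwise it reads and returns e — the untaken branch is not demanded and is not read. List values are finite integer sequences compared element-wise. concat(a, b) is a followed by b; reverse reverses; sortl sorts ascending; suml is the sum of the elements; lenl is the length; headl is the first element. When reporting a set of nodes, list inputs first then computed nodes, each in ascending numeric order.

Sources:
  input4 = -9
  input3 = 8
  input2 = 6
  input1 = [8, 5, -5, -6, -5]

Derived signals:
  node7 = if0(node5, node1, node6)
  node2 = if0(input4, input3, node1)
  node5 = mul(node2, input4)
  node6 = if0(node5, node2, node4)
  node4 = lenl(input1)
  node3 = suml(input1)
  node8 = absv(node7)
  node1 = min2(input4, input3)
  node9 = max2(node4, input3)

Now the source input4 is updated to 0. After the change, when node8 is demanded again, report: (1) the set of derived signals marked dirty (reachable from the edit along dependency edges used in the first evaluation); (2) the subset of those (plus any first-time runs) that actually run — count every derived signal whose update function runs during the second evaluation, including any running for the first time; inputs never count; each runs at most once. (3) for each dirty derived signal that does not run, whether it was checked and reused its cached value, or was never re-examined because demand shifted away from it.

First evaluation (everything demanded from the output):
  node1 = min2(-9, 8) = -9
  node2 = if0(input4=-9 -> else branch node1) = -9
  node4 = lenl([8, 5, -5, -6, -5]) = 5
  node5 = mul(-9, -9) = 81
  node6 = if0(node5=81 -> else branch node4) = 5
  node7 = if0(node5=81 -> else branch node6) = 5
  node8 = absv(5) = 5

Propagation after the edit:
  node1: runs — input4 -9->0; result 0.
  node2: runs — input4 -9->0; node1 -9->0; result 8.
  node5: runs — node2 -9->8; input4 -9->0; result 0.
  node6: marked dirty but never re-examined — demand shifted away from it.
  node7: runs — node5 81->0; result 0.
  node8: runs — node7 5->0; result 0.

Key observation: a condition flipped, so demand moved to the other branch — node6 is never re-examined.

Marked dirty: node1, node2, node5, node6, node7, node8.
Derived signals that run: node1, node2, node5, node7, node8 — 5 in total.
Never re-examined (demand shifted away): node6.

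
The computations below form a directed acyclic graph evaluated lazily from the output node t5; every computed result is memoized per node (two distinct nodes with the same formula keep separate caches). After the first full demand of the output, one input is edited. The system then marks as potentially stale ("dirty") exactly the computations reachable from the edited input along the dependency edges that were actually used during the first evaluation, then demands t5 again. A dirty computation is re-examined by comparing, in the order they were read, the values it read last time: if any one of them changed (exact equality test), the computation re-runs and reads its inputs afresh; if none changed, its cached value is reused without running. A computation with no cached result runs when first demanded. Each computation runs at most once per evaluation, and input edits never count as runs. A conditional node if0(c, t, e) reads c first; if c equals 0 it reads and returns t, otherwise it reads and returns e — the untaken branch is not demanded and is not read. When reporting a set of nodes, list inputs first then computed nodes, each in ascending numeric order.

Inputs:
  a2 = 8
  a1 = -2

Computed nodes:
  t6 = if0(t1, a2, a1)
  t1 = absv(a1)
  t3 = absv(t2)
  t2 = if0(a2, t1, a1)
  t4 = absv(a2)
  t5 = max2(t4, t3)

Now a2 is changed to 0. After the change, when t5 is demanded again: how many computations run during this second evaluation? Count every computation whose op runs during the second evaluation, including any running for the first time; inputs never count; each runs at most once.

5 computations run: t1, t2, t3, t4, t5.
Note the branch switch — t1 had no cache and runs now for the first time.

First demand of the output computes:
  t2 = if0(a2=8 -> else branch a1) = -2
  t3 = absv(-2) = 2
  t4 = absv(8) = 8
  t5 = max2(8, 2) = 8

After the edit, cleaning proceeds:
  t1: had never run; runs now, result 2.
  t2: a read changed (a2 8->0) — executes, giving 2.
  t3: a read changed (t2 -2->2) — executes, giving 2 — identical to its old value.
  t4: a read changed (a2 8->0) — executes, giving 0.
  t5: a read changed (t4 8->0) — executes, giving 2.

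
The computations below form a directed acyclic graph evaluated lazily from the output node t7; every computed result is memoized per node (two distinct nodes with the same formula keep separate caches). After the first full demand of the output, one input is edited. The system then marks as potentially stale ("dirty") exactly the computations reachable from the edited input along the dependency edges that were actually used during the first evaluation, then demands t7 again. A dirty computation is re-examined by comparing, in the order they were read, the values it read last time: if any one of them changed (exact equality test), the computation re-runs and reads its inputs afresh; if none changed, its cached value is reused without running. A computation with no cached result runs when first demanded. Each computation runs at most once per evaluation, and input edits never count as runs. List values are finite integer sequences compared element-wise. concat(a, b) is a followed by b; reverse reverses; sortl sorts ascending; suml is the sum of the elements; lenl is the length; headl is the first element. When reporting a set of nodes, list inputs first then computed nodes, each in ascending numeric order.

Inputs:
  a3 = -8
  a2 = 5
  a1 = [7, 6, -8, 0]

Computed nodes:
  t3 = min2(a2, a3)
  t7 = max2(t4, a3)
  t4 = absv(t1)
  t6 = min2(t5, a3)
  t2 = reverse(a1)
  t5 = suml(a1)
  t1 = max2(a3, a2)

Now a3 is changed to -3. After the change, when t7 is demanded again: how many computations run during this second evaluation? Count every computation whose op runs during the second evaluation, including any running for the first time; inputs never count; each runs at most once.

First demand of the output computes:
  t1 = max2(-8, 5) = 5
  t4 = absv(5) = 5
  t7 = max2(5, -8) = 5

After the edit, cleaning proceeds:
  t1: a read changed (a3 -8->-3) — executes, giving 5 — identical to its old value.
  t4: dirty, but its reads are unchanged (t1 unchanged); cached 5 stands.
  t7: a read changed (a3 -8->-3) — executes, giving 5 — identical to its old value.

Note where the cutoff bites: t4 is checked, finds nothing changed, and keeps its cache.

2 computations run: t1, t7.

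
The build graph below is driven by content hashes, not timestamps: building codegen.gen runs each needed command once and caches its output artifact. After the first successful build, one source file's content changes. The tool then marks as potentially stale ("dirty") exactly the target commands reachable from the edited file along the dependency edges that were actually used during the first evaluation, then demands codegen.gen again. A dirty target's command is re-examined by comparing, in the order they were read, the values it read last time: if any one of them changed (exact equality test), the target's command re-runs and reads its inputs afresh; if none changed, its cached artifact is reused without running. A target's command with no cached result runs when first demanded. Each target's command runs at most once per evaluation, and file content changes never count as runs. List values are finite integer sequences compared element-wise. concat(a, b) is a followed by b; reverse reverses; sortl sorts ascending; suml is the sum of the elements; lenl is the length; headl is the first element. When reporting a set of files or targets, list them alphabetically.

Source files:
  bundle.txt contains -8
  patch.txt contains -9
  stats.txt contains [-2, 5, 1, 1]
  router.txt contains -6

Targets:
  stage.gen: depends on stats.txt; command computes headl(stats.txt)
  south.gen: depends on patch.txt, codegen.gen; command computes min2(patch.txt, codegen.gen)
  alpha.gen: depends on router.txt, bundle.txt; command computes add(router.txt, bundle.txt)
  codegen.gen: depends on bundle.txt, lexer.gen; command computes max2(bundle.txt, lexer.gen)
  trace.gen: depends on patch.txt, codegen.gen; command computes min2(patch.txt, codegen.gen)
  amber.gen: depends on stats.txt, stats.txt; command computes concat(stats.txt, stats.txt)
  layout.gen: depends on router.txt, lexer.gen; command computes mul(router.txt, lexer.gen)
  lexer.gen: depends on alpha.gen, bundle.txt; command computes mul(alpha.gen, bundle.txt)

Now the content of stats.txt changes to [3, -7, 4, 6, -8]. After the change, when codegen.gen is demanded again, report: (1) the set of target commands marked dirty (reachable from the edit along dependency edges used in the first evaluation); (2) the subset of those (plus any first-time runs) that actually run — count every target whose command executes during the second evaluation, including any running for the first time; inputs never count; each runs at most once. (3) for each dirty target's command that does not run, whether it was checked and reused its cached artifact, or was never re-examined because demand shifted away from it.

Initial pass — values computed on the first demand:
  alpha.gen = add(-6, -8) = -14
  lexer.gen = mul(-14, -8) = 112
  codegen.gen = max2(-8, 112) = 112

Second demand — change propagation:
  no demanded computation ever read stats.txt, so the edit dirties nothing and nothing runs.

The important point: nothing the output needs ever reads stats.txt, so the edit is invisible to it.

Dirty set: none.
Run set: none (0 run).
All dirty target commands ended up running.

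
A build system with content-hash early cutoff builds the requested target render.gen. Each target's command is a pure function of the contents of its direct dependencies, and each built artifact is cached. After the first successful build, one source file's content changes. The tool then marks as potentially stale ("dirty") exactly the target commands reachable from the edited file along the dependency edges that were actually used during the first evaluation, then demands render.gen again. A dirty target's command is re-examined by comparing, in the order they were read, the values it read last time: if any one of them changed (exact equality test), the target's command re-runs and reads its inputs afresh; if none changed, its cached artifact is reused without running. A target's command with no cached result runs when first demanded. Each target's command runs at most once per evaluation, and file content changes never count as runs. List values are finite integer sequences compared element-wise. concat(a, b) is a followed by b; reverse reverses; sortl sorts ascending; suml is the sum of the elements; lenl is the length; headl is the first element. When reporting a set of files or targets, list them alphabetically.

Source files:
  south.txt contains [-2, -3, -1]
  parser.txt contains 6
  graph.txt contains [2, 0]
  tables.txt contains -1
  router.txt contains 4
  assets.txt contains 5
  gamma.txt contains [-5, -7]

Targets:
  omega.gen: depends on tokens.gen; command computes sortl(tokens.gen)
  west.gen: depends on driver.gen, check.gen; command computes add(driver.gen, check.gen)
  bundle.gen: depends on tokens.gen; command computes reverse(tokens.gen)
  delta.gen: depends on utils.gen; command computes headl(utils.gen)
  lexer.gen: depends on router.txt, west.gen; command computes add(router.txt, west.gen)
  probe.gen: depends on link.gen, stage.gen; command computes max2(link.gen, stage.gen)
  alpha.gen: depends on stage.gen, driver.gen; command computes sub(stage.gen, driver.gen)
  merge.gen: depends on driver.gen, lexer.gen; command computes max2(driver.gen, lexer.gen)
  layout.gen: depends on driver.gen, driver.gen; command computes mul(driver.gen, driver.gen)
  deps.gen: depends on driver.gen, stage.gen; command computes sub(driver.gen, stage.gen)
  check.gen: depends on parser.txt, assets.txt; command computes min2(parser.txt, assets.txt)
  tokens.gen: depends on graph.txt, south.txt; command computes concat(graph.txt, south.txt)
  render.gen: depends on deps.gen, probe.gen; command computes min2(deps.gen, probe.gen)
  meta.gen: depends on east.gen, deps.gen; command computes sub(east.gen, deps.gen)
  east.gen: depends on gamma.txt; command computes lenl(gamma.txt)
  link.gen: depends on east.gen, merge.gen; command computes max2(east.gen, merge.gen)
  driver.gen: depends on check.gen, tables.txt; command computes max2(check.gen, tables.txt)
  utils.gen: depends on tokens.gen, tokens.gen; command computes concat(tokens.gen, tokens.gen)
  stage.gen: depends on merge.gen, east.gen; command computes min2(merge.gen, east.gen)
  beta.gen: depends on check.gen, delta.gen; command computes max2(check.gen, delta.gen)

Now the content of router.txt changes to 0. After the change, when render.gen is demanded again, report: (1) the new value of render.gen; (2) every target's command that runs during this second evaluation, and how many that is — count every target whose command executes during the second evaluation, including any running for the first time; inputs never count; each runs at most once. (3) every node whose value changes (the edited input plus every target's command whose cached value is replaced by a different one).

First evaluation (everything demanded from the output):
  check.gen = min2(6, 5) = 5
  driver.gen = max2(5, -1) = 5
  east.gen = lenl([-5, -7]) = 2
  west.gen = add(5, 5) = 10
  lexer.gen = add(4, 10) = 14
  merge.gen = max2(5, 14) = 14
  link.gen = max2(2, 14) = 14
  stage.gen = min2(14, 2) = 2
  deps.gen = sub(5, 2) = 3
  probe.gen = max2(14, 2) = 14
  render.gen = min2(3, 14) = 3

Propagation after the edit:
  lexer.gen: runs — router.txt 4->0; result 10.
  merge.gen: runs — lexer.gen 14->10; result 10.
  link.gen: runs — merge.gen 14->10; result 10.
  stage.gen: runs — merge.gen 14->10; result 2 (same value as before).
  deps.gen: checked — values it read are unchanged (driver.gen unchanged, stage.gen unchanged); reused cached 3 without running.
  probe.gen: runs — link.gen 14->10; result 10.
  render.gen: runs — probe.gen 14->10; result 3 (same value as before).

Key observation: the cutoff stops propagation at deps.gen — its inputs' values are unchanged, so it reuses its cache.

New value of render.gen: 3.
Target commands that run: lexer.gen, link.gen, merge.gen, probe.gen, render.gen, stage.gen — 6 in total.
Values that change: lexer.gen, link.gen, merge.gen, probe.gen, router.txt.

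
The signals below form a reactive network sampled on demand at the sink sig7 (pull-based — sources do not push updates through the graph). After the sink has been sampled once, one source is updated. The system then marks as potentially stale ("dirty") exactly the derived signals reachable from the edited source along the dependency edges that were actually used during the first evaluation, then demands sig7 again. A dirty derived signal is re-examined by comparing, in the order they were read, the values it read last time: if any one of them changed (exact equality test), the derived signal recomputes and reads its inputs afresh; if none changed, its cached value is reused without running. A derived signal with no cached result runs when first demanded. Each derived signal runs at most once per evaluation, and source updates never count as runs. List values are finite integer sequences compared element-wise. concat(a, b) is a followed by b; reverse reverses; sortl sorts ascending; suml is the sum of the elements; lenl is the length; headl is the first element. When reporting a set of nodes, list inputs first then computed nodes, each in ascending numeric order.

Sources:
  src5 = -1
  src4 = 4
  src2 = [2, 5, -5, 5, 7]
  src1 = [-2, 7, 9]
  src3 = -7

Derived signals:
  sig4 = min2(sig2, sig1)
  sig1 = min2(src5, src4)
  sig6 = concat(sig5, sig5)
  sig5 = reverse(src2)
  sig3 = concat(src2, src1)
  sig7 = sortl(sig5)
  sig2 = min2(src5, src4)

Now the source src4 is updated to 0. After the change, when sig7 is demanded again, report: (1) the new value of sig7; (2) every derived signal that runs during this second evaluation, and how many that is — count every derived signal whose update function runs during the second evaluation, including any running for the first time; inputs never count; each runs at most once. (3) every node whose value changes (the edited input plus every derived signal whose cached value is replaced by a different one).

sig7 now evaluates to [-5, 2, 5, 5, 7].
Run set: none (0 run).
Changed values: src4.
The important point: nothing the output needs ever reads src4, so the edit is invisible to it.

Initial pass — values computed on the first demand:
  sig5 = reverse([2, 5, -5, 5, 7]) = [7, 5, -5, 5, 2]
  sig7 = sortl([7, 5, -5, 5, 2]) = [-5, 2, 5, 5, 7]

Second demand — change propagation:
  no demanded computation ever read src4, so the edit dirties nothing and nothing runs.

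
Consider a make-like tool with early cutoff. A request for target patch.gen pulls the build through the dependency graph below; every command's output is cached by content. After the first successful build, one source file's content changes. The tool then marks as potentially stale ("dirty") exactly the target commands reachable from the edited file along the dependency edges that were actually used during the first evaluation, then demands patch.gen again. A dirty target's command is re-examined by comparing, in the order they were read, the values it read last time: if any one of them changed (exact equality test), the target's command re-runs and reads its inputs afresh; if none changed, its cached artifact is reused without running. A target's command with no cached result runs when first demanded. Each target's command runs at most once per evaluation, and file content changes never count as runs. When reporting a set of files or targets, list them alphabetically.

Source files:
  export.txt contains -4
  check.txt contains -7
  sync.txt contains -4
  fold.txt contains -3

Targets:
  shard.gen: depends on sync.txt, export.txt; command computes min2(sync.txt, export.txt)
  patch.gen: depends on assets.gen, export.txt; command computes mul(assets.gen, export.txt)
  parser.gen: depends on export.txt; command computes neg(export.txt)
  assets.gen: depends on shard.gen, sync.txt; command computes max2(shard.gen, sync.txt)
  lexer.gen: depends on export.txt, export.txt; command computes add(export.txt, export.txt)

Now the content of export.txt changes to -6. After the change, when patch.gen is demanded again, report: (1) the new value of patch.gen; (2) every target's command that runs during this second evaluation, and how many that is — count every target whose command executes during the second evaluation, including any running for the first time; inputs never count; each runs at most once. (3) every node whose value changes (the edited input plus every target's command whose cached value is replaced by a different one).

Demanding patch.gen again yields 24.
3 target commands run: assets.gen, patch.gen, shard.gen.
The nodes whose values change: export.txt, patch.gen, shard.gen.

First demand of the output computes:
  shard.gen = min2(-4, -4) = -4
  assets.gen = max2(-4, -4) = -4
  patch.gen = mul(-4, -4) = 16

After the edit, cleaning proceeds:
  shard.gen: a read changed (export.txt -4->-6) — executes, giving -6.
  assets.gen: a read changed (shard.gen -4->-6) — executes, giving -4 — identical to its old value.
  patch.gen: a read changed (export.txt -4->-6) — executes, giving 24.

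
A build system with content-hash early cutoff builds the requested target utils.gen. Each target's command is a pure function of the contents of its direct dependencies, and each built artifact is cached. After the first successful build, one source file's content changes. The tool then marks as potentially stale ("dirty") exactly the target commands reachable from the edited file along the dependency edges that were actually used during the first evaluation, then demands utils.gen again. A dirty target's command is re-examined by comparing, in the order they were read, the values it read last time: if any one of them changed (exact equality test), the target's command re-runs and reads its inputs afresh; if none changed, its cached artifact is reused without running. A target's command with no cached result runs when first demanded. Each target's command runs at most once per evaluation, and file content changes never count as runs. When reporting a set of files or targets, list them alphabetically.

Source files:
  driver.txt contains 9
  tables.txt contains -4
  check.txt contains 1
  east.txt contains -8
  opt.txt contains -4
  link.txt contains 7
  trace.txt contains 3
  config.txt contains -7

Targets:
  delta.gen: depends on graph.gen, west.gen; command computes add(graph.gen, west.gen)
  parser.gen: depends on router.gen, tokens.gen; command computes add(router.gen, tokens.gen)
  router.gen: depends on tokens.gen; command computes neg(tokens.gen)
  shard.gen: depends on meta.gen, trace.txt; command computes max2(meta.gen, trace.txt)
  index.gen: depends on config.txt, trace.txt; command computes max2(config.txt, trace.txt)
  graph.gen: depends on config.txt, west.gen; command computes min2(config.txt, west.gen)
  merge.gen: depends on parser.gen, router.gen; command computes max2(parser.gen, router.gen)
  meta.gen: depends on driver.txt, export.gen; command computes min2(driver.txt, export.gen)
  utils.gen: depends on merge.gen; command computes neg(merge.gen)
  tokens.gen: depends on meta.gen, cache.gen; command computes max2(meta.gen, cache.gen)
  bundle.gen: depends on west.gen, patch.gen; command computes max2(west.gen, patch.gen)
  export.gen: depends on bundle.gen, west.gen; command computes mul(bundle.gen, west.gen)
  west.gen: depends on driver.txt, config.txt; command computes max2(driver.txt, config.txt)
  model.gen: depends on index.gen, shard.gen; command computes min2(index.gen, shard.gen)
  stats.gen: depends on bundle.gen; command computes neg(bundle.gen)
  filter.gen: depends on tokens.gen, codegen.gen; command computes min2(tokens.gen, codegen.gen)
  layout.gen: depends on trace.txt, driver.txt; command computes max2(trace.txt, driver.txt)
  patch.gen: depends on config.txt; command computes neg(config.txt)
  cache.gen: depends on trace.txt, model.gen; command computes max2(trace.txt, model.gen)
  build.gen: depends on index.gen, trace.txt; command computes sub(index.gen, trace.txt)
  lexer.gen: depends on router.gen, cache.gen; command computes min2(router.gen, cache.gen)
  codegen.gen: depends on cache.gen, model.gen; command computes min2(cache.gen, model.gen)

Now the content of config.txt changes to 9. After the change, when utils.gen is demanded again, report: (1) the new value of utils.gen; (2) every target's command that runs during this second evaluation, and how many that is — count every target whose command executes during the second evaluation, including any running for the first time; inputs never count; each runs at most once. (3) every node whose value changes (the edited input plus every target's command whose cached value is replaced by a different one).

First evaluation (everything demanded from the output):
  index.gen = max2(-7, 3) = 3
  patch.gen = neg(-7) = 7
  west.gen = max2(9, -7) = 9
  bundle.gen = max2(9, 7) = 9
  export.gen = mul(9, 9) = 81
  meta.gen = min2(9, 81) = 9
  shard.gen = max2(9, 3) = 9
  model.gen = min2(3, 9) = 3
  cache.gen = max2(3, 3) = 3
  tokens.gen = max2(9, 3) = 9
  router.gen = neg(9) = -9
  parser.gen = add(-9, 9) = 0
  merge.gen = max2(0, -9) = 0
  utils.gen = neg(0) = 0

Propagation after the edit:
  index.gen: runs — config.txt -7->9; result 9.
  patch.gen: runs — config.txt -7->9; result -9.
  west.gen: runs — config.txt -7->9; result 9 (same value as before).
  bundle.gen: runs — patch.gen 7->-9; result 9 (same value as before).
  export.gen: checked — values it read are unchanged (bundle.gen unchanged, west.gen unchanged); reused cached 81 without running.
  meta.gen: checked — values it read are unchanged (driver.txt unchanged, export.gen unchanged); reused cached 9 without running.
  shard.gen: checked — values it read are unchanged (meta.gen unchanged, trace.txt unchanged); reused cached 9 without running.
  model.gen: runs — index.gen 3->9; result 9.
  cache.gen: runs — model.gen 3->9; result 9.
  tokens.gen: runs — cache.gen 3->9; result 9 (same value as before).
  router.gen: checked — values it read are unchanged (tokens.gen unchanged); reused cached -9 without running.
  parser.gen: checked — values it read are unchanged (router.gen unchanged, tokens.gen unchanged); reused cached 0 without running.
  merge.gen: checked — values it read are unchanged (parser.gen unchanged, router.gen unchanged); reused cached 0 without running.
  utils.gen: checked — values it read are unchanged (merge.gen unchanged); reused cached 0 without running.

Key observation: the cutoff stops propagation at export.gen — its inputs' values are unchanged, so it reuses its cache.

New value of utils.gen: 0.
Target commands that run: bundle.gen, cache.gen, index.gen, model.gen, patch.gen, tokens.gen, west.gen — 7 in total.
Values that change: cache.gen, config.txt, index.gen, model.gen, patch.gen.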